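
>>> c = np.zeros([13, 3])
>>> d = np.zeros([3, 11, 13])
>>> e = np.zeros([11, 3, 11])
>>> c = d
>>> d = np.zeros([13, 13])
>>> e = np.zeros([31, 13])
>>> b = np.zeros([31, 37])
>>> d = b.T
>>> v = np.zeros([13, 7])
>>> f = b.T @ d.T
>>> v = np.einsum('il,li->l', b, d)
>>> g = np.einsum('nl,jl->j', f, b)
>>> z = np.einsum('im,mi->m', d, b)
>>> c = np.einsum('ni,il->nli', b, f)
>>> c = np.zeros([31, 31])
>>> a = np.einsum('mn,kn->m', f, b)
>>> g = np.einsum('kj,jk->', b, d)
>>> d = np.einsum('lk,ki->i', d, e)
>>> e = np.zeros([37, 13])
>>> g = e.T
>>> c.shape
(31, 31)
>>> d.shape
(13,)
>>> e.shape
(37, 13)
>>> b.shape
(31, 37)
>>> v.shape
(37,)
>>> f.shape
(37, 37)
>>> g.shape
(13, 37)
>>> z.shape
(31,)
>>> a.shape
(37,)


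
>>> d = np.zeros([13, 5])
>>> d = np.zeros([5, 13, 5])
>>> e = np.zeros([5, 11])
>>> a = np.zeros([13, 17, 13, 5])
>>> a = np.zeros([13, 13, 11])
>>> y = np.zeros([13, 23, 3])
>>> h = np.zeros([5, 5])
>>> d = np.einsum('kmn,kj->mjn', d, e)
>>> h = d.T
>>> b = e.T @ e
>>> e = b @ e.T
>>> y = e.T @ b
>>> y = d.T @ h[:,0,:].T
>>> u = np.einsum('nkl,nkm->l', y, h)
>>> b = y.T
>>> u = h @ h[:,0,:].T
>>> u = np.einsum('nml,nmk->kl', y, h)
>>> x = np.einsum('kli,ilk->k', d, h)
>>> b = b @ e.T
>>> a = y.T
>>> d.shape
(13, 11, 5)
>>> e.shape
(11, 5)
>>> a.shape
(5, 11, 5)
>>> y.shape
(5, 11, 5)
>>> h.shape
(5, 11, 13)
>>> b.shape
(5, 11, 11)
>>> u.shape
(13, 5)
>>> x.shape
(13,)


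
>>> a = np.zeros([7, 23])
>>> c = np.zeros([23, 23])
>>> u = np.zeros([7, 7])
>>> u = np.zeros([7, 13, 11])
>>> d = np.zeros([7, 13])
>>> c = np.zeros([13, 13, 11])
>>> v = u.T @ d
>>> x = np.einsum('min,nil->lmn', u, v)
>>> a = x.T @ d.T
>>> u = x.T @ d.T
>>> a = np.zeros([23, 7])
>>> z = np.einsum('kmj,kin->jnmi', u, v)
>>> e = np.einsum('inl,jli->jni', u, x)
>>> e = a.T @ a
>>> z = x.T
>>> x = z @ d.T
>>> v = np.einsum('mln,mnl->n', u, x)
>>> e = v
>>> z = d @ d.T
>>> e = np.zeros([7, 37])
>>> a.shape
(23, 7)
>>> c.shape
(13, 13, 11)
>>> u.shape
(11, 7, 7)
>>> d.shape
(7, 13)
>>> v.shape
(7,)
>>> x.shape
(11, 7, 7)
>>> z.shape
(7, 7)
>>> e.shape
(7, 37)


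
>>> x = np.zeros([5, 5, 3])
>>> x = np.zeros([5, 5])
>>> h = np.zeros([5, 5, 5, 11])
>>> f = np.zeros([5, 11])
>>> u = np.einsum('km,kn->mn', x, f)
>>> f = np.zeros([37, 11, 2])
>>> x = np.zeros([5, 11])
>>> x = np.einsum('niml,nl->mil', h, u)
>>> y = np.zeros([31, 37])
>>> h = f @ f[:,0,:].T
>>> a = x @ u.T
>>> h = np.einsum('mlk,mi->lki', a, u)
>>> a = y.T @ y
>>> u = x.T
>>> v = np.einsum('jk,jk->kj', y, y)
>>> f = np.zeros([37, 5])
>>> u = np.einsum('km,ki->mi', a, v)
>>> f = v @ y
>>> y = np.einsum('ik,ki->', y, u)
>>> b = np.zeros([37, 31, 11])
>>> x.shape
(5, 5, 11)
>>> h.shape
(5, 5, 11)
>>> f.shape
(37, 37)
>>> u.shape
(37, 31)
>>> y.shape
()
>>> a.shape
(37, 37)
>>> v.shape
(37, 31)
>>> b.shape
(37, 31, 11)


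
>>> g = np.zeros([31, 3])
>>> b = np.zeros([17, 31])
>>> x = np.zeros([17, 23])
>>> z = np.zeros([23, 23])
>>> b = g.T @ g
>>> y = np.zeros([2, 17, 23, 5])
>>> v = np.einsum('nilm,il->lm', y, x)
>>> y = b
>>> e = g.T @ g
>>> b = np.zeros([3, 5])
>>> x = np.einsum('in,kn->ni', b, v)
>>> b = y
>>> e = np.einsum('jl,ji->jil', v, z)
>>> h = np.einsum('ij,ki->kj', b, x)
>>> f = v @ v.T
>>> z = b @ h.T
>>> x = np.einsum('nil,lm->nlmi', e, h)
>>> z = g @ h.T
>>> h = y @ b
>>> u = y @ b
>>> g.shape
(31, 3)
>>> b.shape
(3, 3)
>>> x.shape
(23, 5, 3, 23)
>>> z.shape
(31, 5)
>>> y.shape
(3, 3)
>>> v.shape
(23, 5)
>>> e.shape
(23, 23, 5)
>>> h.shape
(3, 3)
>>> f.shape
(23, 23)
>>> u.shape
(3, 3)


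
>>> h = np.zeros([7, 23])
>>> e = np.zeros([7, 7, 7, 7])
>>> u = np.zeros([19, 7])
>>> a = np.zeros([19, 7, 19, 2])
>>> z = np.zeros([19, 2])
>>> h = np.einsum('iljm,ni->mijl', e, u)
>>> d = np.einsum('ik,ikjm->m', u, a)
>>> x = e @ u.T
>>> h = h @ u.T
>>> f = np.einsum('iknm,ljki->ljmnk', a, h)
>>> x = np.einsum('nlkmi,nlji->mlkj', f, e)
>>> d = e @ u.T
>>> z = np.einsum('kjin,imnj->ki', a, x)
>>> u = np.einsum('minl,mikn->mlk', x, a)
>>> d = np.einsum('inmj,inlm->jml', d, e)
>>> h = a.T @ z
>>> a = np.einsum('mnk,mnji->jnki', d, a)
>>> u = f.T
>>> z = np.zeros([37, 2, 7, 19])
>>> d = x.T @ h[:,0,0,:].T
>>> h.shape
(2, 19, 7, 19)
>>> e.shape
(7, 7, 7, 7)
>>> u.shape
(7, 19, 2, 7, 7)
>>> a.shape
(19, 7, 7, 2)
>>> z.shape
(37, 2, 7, 19)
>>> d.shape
(7, 2, 7, 2)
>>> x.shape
(19, 7, 2, 7)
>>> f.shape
(7, 7, 2, 19, 7)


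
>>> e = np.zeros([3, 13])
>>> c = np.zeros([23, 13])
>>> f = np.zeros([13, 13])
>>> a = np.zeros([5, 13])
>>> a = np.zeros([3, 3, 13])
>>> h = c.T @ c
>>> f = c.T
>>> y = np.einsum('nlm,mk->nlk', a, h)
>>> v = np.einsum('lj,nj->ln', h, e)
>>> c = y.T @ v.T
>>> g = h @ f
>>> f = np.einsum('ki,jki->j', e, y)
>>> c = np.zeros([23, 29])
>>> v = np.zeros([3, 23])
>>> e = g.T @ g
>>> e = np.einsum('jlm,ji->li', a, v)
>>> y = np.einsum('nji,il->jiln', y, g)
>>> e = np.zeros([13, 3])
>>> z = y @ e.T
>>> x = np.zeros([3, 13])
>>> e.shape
(13, 3)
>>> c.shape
(23, 29)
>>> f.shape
(3,)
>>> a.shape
(3, 3, 13)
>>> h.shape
(13, 13)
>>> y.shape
(3, 13, 23, 3)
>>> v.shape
(3, 23)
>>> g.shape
(13, 23)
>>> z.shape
(3, 13, 23, 13)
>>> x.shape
(3, 13)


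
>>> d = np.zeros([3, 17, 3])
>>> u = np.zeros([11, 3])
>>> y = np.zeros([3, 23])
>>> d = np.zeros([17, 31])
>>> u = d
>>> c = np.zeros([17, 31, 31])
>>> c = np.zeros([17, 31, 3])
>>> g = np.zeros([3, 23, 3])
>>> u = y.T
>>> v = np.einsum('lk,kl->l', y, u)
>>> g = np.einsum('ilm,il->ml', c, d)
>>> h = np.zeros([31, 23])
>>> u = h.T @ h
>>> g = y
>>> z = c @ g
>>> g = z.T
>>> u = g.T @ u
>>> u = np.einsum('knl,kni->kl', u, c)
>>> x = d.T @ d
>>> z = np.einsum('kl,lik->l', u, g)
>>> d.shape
(17, 31)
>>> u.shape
(17, 23)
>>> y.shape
(3, 23)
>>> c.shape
(17, 31, 3)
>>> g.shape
(23, 31, 17)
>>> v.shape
(3,)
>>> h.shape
(31, 23)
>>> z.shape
(23,)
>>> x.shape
(31, 31)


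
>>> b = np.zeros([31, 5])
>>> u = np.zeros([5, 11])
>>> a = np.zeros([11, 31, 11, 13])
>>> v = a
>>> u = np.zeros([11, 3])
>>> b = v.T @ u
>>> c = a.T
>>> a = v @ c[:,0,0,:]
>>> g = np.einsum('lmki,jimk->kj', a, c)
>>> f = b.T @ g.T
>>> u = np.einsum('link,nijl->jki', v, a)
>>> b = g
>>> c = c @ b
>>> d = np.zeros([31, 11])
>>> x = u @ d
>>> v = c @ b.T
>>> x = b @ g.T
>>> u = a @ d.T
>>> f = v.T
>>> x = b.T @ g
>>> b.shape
(11, 13)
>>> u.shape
(11, 31, 11, 31)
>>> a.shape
(11, 31, 11, 11)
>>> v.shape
(13, 11, 31, 11)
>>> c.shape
(13, 11, 31, 13)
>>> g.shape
(11, 13)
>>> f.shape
(11, 31, 11, 13)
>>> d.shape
(31, 11)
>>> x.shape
(13, 13)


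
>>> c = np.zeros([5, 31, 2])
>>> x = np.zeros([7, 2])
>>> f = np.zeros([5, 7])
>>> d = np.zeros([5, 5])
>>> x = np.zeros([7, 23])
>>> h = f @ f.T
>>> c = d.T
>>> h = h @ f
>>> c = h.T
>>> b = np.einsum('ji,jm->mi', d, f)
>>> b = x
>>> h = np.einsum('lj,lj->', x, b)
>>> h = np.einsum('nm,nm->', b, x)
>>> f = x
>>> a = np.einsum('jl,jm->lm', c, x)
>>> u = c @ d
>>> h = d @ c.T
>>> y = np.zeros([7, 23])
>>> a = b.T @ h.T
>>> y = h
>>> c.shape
(7, 5)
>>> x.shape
(7, 23)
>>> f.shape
(7, 23)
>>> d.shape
(5, 5)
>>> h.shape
(5, 7)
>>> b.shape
(7, 23)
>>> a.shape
(23, 5)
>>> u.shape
(7, 5)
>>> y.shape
(5, 7)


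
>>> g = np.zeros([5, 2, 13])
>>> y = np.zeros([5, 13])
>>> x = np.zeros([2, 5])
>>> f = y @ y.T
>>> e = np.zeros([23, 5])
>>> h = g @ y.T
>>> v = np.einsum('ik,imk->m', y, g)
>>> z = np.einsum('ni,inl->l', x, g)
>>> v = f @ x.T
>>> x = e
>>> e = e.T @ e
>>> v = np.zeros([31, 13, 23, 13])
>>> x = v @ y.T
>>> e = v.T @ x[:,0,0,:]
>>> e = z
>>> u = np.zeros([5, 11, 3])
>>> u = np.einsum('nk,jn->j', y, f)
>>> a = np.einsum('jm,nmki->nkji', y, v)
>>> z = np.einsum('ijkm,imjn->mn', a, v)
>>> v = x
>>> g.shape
(5, 2, 13)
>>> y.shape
(5, 13)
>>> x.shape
(31, 13, 23, 5)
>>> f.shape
(5, 5)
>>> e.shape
(13,)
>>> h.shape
(5, 2, 5)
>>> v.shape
(31, 13, 23, 5)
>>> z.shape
(13, 13)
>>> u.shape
(5,)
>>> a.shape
(31, 23, 5, 13)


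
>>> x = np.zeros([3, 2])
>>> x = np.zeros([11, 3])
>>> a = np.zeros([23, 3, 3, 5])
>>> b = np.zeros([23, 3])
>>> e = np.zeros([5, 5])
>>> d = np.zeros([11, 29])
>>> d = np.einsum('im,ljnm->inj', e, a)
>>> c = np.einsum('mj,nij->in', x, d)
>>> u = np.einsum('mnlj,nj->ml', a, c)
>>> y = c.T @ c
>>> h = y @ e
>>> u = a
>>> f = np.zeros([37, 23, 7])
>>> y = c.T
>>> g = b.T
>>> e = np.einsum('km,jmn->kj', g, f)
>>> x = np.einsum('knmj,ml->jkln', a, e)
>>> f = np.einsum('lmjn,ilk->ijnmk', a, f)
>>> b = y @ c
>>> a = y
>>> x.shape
(5, 23, 37, 3)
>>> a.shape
(5, 3)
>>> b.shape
(5, 5)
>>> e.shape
(3, 37)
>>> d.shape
(5, 3, 3)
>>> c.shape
(3, 5)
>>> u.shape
(23, 3, 3, 5)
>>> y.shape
(5, 3)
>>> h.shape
(5, 5)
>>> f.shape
(37, 3, 5, 3, 7)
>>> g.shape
(3, 23)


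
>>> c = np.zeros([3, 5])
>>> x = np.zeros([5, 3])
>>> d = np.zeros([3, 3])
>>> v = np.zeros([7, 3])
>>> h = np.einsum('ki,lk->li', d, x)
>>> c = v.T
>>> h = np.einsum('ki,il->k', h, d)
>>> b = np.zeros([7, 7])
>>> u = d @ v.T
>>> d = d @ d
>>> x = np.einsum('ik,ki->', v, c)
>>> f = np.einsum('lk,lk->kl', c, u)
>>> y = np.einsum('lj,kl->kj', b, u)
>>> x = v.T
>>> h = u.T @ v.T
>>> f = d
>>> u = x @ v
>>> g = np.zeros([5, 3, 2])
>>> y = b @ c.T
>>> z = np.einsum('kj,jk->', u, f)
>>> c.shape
(3, 7)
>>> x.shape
(3, 7)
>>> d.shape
(3, 3)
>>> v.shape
(7, 3)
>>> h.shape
(7, 7)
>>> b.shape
(7, 7)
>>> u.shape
(3, 3)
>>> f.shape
(3, 3)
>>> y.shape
(7, 3)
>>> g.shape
(5, 3, 2)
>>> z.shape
()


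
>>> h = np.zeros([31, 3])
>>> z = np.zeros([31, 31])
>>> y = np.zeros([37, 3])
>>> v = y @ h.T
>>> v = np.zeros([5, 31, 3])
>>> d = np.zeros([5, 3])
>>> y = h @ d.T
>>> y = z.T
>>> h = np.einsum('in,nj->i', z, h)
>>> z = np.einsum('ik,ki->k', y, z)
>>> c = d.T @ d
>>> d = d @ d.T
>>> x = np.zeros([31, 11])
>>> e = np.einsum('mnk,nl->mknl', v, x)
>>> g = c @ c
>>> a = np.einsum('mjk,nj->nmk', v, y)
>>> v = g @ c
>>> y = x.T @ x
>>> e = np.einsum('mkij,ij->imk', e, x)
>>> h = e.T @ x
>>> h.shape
(3, 5, 11)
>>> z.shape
(31,)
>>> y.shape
(11, 11)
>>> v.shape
(3, 3)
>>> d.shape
(5, 5)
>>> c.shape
(3, 3)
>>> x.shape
(31, 11)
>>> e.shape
(31, 5, 3)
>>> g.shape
(3, 3)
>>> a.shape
(31, 5, 3)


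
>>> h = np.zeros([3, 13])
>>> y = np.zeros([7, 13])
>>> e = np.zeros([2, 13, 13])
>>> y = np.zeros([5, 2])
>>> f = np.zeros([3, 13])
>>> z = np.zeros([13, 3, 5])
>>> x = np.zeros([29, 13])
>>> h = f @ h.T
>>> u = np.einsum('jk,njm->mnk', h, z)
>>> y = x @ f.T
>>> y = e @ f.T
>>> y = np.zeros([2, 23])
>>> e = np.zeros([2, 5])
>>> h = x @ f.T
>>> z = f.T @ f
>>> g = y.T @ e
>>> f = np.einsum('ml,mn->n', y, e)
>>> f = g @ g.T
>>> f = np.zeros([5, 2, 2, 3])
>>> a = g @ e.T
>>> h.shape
(29, 3)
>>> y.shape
(2, 23)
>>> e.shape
(2, 5)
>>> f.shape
(5, 2, 2, 3)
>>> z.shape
(13, 13)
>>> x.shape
(29, 13)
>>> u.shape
(5, 13, 3)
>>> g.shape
(23, 5)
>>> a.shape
(23, 2)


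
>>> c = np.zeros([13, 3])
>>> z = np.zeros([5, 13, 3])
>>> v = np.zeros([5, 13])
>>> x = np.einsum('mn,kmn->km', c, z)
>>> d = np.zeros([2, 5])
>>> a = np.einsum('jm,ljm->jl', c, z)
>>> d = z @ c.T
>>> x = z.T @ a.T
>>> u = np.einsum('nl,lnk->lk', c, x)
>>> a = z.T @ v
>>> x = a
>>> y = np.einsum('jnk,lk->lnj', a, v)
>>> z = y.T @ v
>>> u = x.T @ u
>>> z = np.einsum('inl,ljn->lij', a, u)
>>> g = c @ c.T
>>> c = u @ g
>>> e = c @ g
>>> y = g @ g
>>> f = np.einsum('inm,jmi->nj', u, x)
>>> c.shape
(13, 13, 13)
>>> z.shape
(13, 3, 13)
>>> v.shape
(5, 13)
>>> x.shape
(3, 13, 13)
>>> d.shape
(5, 13, 13)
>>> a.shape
(3, 13, 13)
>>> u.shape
(13, 13, 13)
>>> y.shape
(13, 13)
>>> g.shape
(13, 13)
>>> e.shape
(13, 13, 13)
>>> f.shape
(13, 3)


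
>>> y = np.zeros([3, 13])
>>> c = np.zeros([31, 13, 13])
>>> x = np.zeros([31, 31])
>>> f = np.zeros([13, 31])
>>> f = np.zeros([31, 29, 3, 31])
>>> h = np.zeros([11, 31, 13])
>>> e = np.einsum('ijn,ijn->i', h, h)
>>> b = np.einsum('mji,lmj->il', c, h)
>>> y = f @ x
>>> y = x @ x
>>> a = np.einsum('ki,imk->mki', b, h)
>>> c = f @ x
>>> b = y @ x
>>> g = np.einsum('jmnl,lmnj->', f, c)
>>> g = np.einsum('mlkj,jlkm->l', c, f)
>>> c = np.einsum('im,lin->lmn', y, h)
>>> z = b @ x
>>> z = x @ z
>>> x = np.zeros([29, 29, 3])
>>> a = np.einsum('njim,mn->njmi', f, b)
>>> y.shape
(31, 31)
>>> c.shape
(11, 31, 13)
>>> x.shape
(29, 29, 3)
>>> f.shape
(31, 29, 3, 31)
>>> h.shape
(11, 31, 13)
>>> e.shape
(11,)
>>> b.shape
(31, 31)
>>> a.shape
(31, 29, 31, 3)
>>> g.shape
(29,)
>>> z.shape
(31, 31)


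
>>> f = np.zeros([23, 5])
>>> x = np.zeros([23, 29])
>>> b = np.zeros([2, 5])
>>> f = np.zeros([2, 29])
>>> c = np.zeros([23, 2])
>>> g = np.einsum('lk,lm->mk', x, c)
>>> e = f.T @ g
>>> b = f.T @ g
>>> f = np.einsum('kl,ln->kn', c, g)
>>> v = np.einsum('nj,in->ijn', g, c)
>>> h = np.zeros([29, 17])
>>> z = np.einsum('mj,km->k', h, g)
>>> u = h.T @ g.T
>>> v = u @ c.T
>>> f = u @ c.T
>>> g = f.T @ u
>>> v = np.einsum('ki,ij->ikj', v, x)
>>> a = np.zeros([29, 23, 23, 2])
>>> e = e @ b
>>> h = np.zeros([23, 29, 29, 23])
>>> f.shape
(17, 23)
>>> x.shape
(23, 29)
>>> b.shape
(29, 29)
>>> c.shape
(23, 2)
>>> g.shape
(23, 2)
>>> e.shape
(29, 29)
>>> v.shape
(23, 17, 29)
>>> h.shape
(23, 29, 29, 23)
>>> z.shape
(2,)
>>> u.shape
(17, 2)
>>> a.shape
(29, 23, 23, 2)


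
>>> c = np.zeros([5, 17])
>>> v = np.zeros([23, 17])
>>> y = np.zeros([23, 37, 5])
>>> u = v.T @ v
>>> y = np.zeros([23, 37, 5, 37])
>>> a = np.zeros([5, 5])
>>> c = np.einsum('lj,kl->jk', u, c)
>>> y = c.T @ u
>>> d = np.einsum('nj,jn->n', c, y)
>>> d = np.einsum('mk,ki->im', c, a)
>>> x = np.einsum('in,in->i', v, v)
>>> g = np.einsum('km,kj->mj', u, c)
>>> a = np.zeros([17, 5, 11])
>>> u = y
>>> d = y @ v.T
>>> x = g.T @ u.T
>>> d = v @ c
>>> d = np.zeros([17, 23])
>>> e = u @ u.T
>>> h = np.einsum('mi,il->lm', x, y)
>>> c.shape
(17, 5)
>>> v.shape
(23, 17)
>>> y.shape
(5, 17)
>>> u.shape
(5, 17)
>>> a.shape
(17, 5, 11)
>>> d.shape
(17, 23)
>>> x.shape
(5, 5)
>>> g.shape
(17, 5)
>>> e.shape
(5, 5)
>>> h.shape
(17, 5)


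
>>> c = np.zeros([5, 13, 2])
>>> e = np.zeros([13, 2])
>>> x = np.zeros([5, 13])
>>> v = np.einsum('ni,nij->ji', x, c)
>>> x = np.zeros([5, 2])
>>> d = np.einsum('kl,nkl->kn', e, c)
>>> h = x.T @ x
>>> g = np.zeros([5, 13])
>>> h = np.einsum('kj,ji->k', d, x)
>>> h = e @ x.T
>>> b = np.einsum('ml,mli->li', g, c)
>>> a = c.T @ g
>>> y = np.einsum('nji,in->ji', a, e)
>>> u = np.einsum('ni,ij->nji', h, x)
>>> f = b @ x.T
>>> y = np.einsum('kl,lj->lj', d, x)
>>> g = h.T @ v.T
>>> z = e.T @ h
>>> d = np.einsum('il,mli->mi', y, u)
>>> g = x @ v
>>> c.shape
(5, 13, 2)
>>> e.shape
(13, 2)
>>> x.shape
(5, 2)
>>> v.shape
(2, 13)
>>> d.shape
(13, 5)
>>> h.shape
(13, 5)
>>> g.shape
(5, 13)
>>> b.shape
(13, 2)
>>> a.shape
(2, 13, 13)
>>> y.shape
(5, 2)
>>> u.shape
(13, 2, 5)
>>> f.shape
(13, 5)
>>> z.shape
(2, 5)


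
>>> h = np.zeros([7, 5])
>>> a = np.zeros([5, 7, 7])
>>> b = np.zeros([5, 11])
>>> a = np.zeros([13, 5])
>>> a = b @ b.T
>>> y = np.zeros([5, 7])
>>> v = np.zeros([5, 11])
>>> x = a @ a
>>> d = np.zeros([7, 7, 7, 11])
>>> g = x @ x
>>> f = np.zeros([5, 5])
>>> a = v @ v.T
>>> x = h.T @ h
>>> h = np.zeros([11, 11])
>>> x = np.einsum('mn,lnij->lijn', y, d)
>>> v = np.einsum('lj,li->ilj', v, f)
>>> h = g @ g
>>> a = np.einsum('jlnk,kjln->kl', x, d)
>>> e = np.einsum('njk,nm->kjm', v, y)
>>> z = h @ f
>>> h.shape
(5, 5)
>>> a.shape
(7, 7)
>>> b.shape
(5, 11)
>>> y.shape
(5, 7)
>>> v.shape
(5, 5, 11)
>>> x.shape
(7, 7, 11, 7)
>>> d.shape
(7, 7, 7, 11)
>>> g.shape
(5, 5)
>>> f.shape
(5, 5)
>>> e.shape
(11, 5, 7)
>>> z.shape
(5, 5)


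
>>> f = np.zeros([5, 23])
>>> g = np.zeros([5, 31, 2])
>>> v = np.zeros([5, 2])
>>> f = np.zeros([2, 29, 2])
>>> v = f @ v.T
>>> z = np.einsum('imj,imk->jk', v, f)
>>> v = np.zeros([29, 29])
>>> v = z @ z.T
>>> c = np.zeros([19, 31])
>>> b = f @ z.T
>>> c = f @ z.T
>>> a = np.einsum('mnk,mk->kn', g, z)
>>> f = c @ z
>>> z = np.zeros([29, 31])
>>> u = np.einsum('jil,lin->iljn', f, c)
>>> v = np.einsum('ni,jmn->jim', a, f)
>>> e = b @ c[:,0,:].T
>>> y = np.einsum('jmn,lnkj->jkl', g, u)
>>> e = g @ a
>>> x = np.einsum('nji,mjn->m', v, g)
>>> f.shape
(2, 29, 2)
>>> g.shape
(5, 31, 2)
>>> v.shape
(2, 31, 29)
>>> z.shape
(29, 31)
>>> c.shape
(2, 29, 5)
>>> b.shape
(2, 29, 5)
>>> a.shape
(2, 31)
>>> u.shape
(29, 2, 2, 5)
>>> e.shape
(5, 31, 31)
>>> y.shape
(5, 2, 29)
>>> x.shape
(5,)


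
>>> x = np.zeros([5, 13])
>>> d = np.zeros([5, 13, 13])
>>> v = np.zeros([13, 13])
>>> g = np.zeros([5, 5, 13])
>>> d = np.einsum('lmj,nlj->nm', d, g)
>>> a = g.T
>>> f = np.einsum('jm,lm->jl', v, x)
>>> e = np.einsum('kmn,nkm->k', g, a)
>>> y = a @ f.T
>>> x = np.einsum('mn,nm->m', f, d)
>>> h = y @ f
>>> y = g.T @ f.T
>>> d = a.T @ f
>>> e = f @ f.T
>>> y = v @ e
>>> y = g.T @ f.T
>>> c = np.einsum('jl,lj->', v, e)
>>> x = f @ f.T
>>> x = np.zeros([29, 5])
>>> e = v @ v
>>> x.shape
(29, 5)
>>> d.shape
(5, 5, 5)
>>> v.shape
(13, 13)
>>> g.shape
(5, 5, 13)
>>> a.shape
(13, 5, 5)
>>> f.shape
(13, 5)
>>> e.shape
(13, 13)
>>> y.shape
(13, 5, 13)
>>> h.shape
(13, 5, 5)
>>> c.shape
()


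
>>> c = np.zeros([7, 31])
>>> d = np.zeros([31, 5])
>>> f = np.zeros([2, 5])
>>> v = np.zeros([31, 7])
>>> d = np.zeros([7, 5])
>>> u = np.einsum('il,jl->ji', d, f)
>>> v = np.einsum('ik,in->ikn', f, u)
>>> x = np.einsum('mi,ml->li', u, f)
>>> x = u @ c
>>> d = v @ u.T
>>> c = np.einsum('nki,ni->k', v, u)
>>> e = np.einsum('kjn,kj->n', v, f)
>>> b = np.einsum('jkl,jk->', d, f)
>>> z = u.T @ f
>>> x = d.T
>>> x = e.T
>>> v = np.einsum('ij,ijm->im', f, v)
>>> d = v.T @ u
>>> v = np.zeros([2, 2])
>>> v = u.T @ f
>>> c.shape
(5,)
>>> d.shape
(7, 7)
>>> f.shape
(2, 5)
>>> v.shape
(7, 5)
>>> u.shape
(2, 7)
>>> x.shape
(7,)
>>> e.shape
(7,)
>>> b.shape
()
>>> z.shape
(7, 5)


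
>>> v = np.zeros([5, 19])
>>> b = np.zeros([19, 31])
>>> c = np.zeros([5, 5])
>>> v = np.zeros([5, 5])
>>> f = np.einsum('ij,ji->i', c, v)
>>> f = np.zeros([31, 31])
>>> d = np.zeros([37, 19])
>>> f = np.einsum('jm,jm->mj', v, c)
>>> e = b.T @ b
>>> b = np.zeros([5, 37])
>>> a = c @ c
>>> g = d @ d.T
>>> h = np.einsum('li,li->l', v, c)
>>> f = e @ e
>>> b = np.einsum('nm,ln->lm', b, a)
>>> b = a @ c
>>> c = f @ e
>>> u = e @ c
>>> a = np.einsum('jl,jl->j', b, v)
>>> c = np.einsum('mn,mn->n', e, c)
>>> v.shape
(5, 5)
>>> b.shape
(5, 5)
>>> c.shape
(31,)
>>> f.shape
(31, 31)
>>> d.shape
(37, 19)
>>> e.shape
(31, 31)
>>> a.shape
(5,)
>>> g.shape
(37, 37)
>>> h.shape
(5,)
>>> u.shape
(31, 31)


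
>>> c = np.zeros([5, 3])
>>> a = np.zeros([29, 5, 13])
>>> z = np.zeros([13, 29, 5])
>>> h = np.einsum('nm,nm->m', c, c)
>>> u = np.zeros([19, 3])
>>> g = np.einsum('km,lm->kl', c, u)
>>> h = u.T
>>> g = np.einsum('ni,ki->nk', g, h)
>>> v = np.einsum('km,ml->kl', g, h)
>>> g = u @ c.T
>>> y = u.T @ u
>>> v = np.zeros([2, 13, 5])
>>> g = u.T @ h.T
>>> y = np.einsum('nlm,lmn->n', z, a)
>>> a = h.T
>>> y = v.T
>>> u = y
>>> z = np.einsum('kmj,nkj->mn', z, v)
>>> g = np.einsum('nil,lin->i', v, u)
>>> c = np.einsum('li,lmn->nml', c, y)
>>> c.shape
(2, 13, 5)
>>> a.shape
(19, 3)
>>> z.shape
(29, 2)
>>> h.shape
(3, 19)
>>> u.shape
(5, 13, 2)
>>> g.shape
(13,)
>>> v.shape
(2, 13, 5)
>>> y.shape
(5, 13, 2)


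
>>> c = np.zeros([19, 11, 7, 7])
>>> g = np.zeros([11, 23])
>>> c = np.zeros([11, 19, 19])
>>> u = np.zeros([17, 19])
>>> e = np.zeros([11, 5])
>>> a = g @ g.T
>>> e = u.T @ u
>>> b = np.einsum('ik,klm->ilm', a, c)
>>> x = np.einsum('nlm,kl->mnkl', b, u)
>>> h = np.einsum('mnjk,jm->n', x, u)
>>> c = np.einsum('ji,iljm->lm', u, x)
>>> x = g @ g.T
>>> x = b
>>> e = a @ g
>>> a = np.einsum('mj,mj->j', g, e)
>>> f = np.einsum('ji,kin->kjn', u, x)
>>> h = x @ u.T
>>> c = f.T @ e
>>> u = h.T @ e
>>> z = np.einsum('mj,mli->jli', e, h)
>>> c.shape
(19, 17, 23)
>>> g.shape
(11, 23)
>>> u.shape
(17, 19, 23)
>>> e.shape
(11, 23)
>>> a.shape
(23,)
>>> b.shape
(11, 19, 19)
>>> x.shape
(11, 19, 19)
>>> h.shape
(11, 19, 17)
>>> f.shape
(11, 17, 19)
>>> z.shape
(23, 19, 17)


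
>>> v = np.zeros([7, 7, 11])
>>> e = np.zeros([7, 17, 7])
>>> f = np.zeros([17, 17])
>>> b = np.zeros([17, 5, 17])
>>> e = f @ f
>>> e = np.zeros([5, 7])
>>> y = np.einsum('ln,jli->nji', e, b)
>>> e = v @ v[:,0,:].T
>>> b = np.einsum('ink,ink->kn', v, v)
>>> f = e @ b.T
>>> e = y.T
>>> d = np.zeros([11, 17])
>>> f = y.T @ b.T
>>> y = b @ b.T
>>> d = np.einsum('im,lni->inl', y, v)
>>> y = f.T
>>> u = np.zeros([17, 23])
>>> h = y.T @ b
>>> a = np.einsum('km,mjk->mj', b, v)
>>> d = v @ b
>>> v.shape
(7, 7, 11)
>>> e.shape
(17, 17, 7)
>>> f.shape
(17, 17, 11)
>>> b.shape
(11, 7)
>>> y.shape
(11, 17, 17)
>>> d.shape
(7, 7, 7)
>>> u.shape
(17, 23)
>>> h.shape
(17, 17, 7)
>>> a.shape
(7, 7)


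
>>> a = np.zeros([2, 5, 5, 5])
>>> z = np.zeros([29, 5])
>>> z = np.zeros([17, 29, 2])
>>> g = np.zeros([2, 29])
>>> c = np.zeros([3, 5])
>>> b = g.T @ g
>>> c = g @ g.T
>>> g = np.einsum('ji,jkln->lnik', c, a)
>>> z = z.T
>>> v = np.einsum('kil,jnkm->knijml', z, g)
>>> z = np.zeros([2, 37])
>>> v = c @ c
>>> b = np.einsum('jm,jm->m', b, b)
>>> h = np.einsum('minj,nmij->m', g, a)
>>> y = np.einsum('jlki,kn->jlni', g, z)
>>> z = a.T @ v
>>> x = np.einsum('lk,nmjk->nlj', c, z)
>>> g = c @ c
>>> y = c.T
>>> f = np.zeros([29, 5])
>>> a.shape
(2, 5, 5, 5)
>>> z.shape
(5, 5, 5, 2)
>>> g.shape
(2, 2)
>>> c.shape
(2, 2)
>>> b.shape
(29,)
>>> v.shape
(2, 2)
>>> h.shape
(5,)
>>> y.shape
(2, 2)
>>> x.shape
(5, 2, 5)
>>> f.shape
(29, 5)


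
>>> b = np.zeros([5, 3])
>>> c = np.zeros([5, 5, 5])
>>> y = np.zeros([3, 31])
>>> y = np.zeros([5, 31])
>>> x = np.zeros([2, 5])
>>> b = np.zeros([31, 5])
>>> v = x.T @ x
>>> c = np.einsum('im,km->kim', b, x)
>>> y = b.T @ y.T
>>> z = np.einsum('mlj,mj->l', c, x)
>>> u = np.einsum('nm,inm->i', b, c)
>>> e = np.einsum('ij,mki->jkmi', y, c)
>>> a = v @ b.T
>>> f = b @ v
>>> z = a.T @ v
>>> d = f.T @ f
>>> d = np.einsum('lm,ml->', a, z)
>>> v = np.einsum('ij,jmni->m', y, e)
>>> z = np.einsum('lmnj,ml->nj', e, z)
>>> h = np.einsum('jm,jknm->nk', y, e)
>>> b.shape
(31, 5)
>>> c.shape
(2, 31, 5)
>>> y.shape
(5, 5)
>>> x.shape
(2, 5)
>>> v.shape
(31,)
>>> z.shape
(2, 5)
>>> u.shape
(2,)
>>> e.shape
(5, 31, 2, 5)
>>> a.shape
(5, 31)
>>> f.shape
(31, 5)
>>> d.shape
()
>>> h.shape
(2, 31)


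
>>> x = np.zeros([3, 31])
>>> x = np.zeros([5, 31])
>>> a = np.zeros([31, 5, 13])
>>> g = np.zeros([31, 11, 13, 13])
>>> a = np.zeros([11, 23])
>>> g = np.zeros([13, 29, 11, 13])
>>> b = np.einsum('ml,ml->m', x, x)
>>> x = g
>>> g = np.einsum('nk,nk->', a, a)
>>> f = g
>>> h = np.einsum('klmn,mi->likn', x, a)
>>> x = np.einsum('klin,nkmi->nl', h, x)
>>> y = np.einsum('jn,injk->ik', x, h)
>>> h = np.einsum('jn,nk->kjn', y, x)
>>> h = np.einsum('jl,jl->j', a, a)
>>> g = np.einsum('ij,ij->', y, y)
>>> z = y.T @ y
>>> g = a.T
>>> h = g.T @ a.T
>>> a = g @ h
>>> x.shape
(13, 23)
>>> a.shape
(23, 11)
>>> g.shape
(23, 11)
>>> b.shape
(5,)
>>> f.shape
()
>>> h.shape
(11, 11)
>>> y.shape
(29, 13)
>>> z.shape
(13, 13)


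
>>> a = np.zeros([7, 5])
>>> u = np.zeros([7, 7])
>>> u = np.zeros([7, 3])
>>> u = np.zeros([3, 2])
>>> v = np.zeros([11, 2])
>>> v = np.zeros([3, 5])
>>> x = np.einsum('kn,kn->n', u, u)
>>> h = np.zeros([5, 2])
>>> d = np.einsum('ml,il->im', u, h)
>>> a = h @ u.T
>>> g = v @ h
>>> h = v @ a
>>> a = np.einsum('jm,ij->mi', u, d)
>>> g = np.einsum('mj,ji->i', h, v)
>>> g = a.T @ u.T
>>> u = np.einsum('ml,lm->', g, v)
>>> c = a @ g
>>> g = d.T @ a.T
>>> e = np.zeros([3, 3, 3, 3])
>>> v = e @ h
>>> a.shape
(2, 5)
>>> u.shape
()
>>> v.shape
(3, 3, 3, 3)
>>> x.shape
(2,)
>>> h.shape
(3, 3)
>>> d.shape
(5, 3)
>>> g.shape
(3, 2)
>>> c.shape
(2, 3)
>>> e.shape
(3, 3, 3, 3)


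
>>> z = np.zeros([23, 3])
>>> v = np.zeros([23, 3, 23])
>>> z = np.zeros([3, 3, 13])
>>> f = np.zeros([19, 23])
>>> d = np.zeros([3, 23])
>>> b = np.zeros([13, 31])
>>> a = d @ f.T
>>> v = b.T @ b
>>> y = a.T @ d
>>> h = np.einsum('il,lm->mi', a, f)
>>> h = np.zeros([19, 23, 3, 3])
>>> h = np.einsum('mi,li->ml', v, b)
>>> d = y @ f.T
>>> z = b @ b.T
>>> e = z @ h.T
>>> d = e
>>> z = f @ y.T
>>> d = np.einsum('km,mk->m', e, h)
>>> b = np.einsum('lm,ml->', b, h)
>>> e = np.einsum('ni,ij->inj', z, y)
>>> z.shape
(19, 19)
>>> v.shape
(31, 31)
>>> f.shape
(19, 23)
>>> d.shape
(31,)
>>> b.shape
()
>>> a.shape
(3, 19)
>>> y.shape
(19, 23)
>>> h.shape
(31, 13)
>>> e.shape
(19, 19, 23)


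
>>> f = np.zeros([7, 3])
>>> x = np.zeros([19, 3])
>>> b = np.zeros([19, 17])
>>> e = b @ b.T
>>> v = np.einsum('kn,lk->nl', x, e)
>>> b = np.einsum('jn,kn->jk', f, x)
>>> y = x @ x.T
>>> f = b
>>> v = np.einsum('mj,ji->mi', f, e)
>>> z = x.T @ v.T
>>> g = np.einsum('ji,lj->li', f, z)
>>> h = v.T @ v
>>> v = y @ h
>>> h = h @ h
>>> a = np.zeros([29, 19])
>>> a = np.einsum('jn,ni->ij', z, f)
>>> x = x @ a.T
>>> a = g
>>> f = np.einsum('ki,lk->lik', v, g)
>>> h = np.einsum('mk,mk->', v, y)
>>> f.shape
(3, 19, 19)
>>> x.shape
(19, 19)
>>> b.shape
(7, 19)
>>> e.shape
(19, 19)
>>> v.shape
(19, 19)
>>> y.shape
(19, 19)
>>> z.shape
(3, 7)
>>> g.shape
(3, 19)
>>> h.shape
()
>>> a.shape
(3, 19)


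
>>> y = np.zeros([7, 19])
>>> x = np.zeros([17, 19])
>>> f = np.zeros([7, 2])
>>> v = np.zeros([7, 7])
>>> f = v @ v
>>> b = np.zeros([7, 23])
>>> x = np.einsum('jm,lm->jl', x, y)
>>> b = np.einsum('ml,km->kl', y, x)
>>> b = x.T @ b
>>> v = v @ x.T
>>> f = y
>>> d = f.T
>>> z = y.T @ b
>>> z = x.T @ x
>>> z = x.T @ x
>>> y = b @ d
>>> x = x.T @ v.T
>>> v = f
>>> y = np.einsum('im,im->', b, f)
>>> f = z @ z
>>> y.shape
()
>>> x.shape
(7, 7)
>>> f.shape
(7, 7)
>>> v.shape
(7, 19)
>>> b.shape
(7, 19)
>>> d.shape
(19, 7)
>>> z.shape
(7, 7)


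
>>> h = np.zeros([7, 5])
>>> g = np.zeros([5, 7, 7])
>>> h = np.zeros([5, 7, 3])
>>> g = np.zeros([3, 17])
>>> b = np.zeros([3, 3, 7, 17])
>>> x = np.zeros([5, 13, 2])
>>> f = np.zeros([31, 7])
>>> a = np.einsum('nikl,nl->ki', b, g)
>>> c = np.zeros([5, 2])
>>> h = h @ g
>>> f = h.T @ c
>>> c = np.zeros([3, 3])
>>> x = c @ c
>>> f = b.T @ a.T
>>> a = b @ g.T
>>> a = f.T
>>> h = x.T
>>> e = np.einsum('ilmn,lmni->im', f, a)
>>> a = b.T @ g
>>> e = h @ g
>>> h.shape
(3, 3)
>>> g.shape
(3, 17)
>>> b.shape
(3, 3, 7, 17)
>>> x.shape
(3, 3)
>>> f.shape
(17, 7, 3, 7)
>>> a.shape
(17, 7, 3, 17)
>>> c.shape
(3, 3)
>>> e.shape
(3, 17)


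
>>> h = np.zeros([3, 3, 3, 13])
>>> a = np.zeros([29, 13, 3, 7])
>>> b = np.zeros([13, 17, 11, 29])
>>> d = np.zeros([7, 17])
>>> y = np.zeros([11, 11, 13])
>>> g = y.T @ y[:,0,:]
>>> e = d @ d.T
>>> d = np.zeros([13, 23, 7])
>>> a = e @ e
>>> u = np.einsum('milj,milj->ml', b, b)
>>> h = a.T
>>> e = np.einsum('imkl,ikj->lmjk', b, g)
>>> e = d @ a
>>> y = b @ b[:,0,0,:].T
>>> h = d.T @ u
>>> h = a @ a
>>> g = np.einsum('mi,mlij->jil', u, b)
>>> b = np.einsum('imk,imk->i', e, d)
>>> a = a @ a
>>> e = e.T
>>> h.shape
(7, 7)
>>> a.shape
(7, 7)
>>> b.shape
(13,)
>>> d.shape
(13, 23, 7)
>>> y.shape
(13, 17, 11, 13)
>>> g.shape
(29, 11, 17)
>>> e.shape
(7, 23, 13)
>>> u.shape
(13, 11)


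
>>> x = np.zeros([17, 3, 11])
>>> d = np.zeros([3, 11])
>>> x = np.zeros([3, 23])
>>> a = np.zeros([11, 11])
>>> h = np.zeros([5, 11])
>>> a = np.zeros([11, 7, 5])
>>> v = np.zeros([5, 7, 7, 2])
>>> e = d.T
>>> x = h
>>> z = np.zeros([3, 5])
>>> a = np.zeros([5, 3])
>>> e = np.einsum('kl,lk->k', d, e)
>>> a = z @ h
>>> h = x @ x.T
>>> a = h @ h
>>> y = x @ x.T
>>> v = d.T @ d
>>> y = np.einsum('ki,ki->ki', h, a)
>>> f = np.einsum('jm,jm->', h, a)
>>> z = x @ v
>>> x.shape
(5, 11)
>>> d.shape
(3, 11)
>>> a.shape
(5, 5)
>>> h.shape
(5, 5)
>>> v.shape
(11, 11)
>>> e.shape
(3,)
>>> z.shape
(5, 11)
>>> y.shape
(5, 5)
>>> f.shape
()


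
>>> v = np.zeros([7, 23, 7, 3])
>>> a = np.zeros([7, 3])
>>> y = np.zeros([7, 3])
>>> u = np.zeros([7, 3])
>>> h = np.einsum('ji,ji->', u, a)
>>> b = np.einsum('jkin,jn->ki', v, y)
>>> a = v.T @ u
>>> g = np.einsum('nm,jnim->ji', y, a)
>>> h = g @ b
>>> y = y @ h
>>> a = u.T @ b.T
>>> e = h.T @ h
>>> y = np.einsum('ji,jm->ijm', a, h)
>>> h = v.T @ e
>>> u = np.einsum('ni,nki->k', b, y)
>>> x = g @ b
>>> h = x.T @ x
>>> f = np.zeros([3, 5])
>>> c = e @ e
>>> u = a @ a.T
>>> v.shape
(7, 23, 7, 3)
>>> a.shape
(3, 23)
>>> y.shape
(23, 3, 7)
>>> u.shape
(3, 3)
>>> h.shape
(7, 7)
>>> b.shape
(23, 7)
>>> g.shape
(3, 23)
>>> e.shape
(7, 7)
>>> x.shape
(3, 7)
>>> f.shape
(3, 5)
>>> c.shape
(7, 7)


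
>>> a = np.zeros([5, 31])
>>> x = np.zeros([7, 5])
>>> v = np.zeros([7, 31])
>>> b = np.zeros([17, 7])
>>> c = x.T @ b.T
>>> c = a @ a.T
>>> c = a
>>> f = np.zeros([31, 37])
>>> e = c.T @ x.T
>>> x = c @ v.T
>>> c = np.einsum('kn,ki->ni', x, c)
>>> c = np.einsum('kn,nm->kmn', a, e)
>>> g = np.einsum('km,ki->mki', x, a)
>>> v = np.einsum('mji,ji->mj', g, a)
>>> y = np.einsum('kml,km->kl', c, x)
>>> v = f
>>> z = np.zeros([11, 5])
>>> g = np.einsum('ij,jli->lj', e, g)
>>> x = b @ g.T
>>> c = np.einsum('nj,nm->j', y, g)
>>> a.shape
(5, 31)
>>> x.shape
(17, 5)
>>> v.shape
(31, 37)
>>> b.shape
(17, 7)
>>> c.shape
(31,)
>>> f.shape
(31, 37)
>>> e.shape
(31, 7)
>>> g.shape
(5, 7)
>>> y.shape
(5, 31)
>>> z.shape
(11, 5)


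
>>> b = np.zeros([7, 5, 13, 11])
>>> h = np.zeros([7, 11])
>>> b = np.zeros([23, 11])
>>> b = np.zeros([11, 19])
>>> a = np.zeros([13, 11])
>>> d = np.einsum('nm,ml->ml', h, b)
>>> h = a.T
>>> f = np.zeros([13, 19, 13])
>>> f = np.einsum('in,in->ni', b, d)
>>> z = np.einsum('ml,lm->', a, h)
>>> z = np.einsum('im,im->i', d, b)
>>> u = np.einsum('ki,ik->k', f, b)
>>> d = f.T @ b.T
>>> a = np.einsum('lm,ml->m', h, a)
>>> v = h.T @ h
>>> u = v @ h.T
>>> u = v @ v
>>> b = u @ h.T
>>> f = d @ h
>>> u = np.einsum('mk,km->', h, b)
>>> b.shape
(13, 11)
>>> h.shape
(11, 13)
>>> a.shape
(13,)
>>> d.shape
(11, 11)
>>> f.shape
(11, 13)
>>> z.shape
(11,)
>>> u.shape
()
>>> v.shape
(13, 13)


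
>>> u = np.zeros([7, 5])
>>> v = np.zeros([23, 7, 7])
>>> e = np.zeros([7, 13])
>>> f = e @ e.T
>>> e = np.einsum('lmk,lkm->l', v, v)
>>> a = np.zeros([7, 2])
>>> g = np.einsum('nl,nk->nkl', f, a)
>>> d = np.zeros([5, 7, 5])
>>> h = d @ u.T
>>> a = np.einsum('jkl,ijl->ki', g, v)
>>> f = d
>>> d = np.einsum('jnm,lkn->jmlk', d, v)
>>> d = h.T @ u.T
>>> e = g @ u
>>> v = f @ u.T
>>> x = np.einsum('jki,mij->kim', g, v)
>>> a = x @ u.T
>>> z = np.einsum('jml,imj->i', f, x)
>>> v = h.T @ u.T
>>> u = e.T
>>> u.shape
(5, 2, 7)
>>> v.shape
(7, 7, 7)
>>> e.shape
(7, 2, 5)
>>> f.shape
(5, 7, 5)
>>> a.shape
(2, 7, 7)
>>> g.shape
(7, 2, 7)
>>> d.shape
(7, 7, 7)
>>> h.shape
(5, 7, 7)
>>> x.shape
(2, 7, 5)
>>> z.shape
(2,)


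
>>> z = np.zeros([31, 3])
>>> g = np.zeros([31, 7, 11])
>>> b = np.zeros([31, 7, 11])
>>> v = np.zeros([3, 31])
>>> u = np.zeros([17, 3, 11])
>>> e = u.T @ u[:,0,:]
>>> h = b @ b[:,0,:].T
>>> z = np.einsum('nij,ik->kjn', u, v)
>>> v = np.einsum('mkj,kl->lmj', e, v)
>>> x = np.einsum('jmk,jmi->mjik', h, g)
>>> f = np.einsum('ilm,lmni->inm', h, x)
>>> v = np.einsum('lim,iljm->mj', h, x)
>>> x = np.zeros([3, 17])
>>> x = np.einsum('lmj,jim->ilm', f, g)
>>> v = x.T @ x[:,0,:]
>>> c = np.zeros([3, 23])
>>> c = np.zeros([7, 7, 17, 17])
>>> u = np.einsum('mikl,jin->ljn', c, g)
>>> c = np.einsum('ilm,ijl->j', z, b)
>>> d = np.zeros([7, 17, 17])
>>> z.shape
(31, 11, 17)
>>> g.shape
(31, 7, 11)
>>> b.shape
(31, 7, 11)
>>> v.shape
(11, 31, 11)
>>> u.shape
(17, 31, 11)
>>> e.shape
(11, 3, 11)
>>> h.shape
(31, 7, 31)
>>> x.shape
(7, 31, 11)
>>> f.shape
(31, 11, 31)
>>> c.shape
(7,)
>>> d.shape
(7, 17, 17)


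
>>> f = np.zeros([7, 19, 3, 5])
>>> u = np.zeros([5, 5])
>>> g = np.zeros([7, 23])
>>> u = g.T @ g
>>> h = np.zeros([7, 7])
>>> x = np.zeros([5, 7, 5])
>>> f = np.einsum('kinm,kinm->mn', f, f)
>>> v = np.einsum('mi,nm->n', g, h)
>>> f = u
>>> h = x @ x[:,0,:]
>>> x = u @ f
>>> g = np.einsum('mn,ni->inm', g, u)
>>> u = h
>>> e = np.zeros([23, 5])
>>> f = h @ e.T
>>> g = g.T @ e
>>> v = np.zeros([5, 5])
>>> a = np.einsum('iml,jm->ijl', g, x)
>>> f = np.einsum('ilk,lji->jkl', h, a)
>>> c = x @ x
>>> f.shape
(23, 5, 7)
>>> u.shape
(5, 7, 5)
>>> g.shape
(7, 23, 5)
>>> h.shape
(5, 7, 5)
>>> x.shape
(23, 23)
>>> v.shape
(5, 5)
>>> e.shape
(23, 5)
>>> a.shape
(7, 23, 5)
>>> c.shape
(23, 23)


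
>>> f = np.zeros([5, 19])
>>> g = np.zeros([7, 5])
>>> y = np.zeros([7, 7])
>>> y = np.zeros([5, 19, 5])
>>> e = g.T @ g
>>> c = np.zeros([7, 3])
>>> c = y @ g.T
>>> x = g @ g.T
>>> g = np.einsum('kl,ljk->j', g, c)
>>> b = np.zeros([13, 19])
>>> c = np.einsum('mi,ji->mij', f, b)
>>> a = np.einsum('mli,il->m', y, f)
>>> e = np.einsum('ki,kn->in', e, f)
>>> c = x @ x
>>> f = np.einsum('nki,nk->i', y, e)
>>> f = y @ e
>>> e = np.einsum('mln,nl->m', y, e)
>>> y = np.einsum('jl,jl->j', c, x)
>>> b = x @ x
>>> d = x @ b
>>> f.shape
(5, 19, 19)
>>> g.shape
(19,)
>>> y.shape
(7,)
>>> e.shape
(5,)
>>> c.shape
(7, 7)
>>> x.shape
(7, 7)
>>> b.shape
(7, 7)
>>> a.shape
(5,)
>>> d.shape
(7, 7)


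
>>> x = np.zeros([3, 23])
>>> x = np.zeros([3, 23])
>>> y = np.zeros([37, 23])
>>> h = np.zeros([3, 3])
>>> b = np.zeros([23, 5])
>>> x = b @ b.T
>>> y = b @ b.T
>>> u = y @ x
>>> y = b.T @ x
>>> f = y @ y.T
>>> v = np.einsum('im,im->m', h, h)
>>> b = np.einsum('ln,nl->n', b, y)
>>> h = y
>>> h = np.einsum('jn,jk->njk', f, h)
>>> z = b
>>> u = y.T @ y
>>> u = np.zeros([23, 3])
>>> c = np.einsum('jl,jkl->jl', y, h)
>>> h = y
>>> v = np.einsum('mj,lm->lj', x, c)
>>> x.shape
(23, 23)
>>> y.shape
(5, 23)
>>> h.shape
(5, 23)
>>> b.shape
(5,)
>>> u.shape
(23, 3)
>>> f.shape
(5, 5)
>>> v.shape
(5, 23)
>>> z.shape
(5,)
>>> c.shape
(5, 23)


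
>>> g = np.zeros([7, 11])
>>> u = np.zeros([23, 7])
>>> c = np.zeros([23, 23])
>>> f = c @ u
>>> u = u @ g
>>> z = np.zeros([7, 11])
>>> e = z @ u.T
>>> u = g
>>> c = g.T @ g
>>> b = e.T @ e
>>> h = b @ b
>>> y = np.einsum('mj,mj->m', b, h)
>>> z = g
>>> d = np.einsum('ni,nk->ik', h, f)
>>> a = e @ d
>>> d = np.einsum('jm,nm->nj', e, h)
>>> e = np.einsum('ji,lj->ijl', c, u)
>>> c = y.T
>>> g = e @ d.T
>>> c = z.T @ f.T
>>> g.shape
(11, 11, 23)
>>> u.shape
(7, 11)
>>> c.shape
(11, 23)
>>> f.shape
(23, 7)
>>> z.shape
(7, 11)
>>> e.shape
(11, 11, 7)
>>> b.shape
(23, 23)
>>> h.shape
(23, 23)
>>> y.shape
(23,)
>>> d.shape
(23, 7)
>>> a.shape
(7, 7)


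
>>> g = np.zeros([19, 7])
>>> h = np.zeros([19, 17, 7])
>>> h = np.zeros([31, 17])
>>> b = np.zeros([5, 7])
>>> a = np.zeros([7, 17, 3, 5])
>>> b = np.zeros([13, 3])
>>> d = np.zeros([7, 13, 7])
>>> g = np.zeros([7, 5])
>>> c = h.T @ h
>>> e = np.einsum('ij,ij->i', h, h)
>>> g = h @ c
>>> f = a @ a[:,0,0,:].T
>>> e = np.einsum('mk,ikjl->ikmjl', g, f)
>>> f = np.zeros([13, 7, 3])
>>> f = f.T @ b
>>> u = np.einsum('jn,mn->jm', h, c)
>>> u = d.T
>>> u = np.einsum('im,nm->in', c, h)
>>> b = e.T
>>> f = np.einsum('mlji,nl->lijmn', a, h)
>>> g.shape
(31, 17)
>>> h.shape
(31, 17)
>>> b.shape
(7, 3, 31, 17, 7)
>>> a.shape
(7, 17, 3, 5)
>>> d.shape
(7, 13, 7)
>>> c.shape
(17, 17)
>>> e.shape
(7, 17, 31, 3, 7)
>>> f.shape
(17, 5, 3, 7, 31)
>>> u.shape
(17, 31)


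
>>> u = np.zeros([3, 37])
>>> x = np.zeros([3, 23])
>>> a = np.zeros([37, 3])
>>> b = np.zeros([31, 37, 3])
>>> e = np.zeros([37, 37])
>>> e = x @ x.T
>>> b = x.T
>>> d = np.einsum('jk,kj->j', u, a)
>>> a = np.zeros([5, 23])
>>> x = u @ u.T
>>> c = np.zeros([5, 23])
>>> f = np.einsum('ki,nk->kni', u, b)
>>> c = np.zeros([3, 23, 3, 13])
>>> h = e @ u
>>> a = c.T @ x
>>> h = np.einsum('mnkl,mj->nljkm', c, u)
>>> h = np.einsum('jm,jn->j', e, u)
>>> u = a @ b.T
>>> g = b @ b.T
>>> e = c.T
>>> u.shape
(13, 3, 23, 23)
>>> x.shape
(3, 3)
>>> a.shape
(13, 3, 23, 3)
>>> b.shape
(23, 3)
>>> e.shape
(13, 3, 23, 3)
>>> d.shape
(3,)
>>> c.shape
(3, 23, 3, 13)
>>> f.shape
(3, 23, 37)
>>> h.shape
(3,)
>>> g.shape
(23, 23)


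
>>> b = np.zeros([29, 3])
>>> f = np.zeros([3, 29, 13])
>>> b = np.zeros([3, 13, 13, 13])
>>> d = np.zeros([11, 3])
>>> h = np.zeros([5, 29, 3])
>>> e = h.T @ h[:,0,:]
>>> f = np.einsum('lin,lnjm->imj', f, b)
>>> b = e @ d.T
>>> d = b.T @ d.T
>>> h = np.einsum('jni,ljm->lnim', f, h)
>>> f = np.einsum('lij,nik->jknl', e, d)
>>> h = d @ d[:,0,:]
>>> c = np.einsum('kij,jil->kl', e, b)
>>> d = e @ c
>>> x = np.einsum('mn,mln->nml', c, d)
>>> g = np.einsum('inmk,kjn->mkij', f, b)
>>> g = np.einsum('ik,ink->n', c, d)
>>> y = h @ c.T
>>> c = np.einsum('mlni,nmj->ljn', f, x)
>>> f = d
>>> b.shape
(3, 29, 11)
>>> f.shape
(3, 29, 11)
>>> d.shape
(3, 29, 11)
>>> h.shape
(11, 29, 11)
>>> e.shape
(3, 29, 3)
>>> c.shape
(11, 29, 11)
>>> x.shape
(11, 3, 29)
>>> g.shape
(29,)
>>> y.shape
(11, 29, 3)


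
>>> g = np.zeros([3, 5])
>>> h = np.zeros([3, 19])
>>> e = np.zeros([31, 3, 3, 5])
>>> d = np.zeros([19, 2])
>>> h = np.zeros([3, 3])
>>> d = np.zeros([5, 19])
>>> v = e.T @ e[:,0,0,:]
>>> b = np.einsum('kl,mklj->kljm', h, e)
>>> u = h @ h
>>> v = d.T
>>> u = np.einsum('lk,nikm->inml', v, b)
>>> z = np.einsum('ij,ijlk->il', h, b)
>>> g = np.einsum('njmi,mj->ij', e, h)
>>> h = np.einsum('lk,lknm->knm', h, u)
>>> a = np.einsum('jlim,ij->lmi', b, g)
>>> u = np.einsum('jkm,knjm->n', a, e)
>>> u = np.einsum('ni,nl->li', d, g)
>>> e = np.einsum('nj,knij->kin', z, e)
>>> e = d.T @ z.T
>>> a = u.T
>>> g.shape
(5, 3)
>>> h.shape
(3, 31, 19)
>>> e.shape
(19, 3)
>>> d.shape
(5, 19)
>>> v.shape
(19, 5)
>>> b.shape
(3, 3, 5, 31)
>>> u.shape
(3, 19)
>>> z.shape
(3, 5)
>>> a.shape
(19, 3)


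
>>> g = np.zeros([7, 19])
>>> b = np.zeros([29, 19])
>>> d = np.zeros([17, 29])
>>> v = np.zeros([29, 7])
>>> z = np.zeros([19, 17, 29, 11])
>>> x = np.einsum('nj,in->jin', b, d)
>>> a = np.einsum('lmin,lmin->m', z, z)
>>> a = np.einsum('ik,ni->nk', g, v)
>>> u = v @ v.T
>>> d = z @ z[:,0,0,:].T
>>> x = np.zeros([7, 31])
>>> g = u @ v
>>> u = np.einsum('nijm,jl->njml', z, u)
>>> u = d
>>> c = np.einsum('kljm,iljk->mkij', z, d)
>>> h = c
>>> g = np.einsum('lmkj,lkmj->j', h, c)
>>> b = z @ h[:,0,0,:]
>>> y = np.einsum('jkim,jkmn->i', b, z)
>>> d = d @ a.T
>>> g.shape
(29,)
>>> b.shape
(19, 17, 29, 29)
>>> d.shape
(19, 17, 29, 29)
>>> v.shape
(29, 7)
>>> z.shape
(19, 17, 29, 11)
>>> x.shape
(7, 31)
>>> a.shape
(29, 19)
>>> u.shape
(19, 17, 29, 19)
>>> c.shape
(11, 19, 19, 29)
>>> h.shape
(11, 19, 19, 29)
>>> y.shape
(29,)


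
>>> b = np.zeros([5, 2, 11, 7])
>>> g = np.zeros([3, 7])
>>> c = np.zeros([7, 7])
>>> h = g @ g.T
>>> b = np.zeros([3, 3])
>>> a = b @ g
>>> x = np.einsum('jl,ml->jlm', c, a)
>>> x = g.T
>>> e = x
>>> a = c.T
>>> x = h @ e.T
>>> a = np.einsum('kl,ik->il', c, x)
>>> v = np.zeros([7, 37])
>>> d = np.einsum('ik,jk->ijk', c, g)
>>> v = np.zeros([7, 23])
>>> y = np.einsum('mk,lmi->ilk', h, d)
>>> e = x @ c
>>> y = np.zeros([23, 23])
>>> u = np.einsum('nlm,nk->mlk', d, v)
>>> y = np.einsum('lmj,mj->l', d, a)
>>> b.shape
(3, 3)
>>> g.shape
(3, 7)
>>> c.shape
(7, 7)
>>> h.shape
(3, 3)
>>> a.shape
(3, 7)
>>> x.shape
(3, 7)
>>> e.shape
(3, 7)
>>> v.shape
(7, 23)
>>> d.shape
(7, 3, 7)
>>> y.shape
(7,)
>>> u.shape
(7, 3, 23)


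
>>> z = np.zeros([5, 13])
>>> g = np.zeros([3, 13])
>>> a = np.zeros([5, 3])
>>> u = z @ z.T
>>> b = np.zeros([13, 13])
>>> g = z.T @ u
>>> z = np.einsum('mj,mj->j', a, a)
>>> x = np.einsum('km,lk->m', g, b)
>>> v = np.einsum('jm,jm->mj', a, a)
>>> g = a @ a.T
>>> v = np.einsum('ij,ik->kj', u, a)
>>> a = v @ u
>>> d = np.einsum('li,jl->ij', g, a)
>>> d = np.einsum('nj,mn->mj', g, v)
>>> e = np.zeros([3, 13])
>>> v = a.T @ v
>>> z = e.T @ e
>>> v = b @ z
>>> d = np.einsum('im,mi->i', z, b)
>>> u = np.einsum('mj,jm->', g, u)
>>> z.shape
(13, 13)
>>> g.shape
(5, 5)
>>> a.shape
(3, 5)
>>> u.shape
()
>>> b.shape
(13, 13)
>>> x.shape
(5,)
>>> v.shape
(13, 13)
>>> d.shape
(13,)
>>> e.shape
(3, 13)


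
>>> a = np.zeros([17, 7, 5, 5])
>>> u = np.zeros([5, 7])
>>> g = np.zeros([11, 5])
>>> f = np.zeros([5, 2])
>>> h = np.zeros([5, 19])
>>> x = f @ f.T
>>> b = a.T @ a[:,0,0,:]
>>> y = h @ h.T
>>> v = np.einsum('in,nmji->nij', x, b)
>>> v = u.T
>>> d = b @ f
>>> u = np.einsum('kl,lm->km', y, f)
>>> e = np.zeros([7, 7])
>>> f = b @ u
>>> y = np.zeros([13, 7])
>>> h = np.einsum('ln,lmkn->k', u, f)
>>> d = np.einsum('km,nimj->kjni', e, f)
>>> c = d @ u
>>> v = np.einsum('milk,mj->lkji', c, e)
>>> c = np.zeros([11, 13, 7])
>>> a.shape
(17, 7, 5, 5)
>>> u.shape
(5, 2)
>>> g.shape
(11, 5)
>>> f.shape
(5, 5, 7, 2)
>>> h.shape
(7,)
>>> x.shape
(5, 5)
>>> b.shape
(5, 5, 7, 5)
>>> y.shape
(13, 7)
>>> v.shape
(5, 2, 7, 2)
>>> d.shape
(7, 2, 5, 5)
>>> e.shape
(7, 7)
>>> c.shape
(11, 13, 7)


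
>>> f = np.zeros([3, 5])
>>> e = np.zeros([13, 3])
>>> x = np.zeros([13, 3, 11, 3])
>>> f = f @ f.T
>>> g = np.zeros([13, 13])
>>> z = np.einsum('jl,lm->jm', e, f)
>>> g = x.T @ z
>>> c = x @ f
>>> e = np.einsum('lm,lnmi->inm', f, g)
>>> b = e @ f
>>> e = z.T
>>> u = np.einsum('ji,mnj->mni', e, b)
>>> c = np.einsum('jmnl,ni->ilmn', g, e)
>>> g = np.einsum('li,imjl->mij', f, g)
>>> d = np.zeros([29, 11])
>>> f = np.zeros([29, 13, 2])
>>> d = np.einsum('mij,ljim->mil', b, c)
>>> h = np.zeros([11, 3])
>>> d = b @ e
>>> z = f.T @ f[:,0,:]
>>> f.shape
(29, 13, 2)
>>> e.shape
(3, 13)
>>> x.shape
(13, 3, 11, 3)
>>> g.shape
(11, 3, 3)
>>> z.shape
(2, 13, 2)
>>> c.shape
(13, 3, 11, 3)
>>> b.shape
(3, 11, 3)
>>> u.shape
(3, 11, 13)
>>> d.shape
(3, 11, 13)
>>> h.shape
(11, 3)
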